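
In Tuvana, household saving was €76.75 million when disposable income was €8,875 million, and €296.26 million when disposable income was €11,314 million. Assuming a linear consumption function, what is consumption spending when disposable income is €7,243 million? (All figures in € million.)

MPS = ΔS/ΔY = (296.26 − 76.75)/(11314 − 8875) = 219.51/2439 = 0.09
MPC = 1 − MPS = 0.91
Autonomous saving = 76.75 − 0.09(8875) = -722, so a = 722
C = 722 + 0.91(7243) = 722 + 6591.13 = 7313.13

C = 7313.13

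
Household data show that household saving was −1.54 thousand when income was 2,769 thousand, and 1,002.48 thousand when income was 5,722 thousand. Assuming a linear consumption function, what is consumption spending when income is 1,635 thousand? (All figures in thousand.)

C = 2022.1

MPS = ΔS/ΔY = (1002.48 − (-1.54))/(5722 − 2769) = 1004.02/2953 = 0.34
MPC = 1 − MPS = 0.66
Autonomous saving = -1.54 − 0.34(2769) = -943, so a = 943
C = 943 + 0.66(1635) = 943 + 1079.1 = 2022.1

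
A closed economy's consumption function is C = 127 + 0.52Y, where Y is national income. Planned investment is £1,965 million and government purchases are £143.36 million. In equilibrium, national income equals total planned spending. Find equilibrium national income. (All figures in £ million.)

Y = C + I + G = 127 + 0.52Y + 1965 + 143.36
Y − 0.52Y = 2235.36
0.48Y = 2235.36, so Y = 2235.36/0.48 = 4657

Y = 4657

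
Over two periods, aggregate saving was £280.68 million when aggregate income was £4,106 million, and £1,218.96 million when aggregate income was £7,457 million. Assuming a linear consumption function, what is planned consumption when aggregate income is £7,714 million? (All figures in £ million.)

MPS = ΔS/ΔY = (1218.96 − 280.68)/(7457 − 4106) = 938.28/3351 = 0.28
MPC = 1 − MPS = 0.72
Autonomous saving = 280.68 − 0.28(4106) = -869, so a = 869
C = 869 + 0.72(7714) = 869 + 5554.08 = 6423.08

C = 6423.08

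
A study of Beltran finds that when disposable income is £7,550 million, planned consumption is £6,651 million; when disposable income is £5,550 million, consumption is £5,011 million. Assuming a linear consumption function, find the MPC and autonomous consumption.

MPC = 0.82; a = 460

MPC = ΔC/ΔY = (6651 − 5011)/(7550 − 5550) = 1640/2000 = 0.82
a = C − MPC·Y = 5011 − 0.82(5550) = 5011 − 4551 = 460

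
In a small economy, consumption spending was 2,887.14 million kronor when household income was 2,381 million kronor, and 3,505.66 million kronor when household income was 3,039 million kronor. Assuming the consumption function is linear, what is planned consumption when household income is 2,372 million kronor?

MPC = (3505.66 − 2887.14)/(3039 − 2381) = 618.52/658 = 0.94
a = 2887.14 − 0.94(2381) = 2887.14 − 2238.14 = 649
C = 649 + 0.94(2372) = 649 + 2229.68 = 2878.68

C = 2878.68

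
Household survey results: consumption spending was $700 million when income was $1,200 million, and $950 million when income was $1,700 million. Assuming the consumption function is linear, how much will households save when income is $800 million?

MPC = (950 − 700)/(1700 − 1200) = 250/500 = 0.5
a = 700 − 0.5(1200) = 700 − 600 = 100
C = 100 + 0.5(800) = 500
S = 800 − 500 = 300

S = 300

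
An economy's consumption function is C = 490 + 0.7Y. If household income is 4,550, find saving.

C = 490 + 0.7(4550) = 490 + 3185 = 3675
S = Y − C = 4550 − 3675 = 875

S = 875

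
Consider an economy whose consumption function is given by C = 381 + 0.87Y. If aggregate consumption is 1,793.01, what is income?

Y = 1623

381 + 0.87Y = 1793.01
0.87Y = 1412.01, so Y = 1412.01/0.87 = 1623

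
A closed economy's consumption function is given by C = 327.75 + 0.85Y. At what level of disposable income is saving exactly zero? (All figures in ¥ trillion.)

At break-even, C = Y: 327.75 + 0.85Y = Y
0.15Y = 327.75, so Y = 327.75/0.15 = 2185

Y = 2185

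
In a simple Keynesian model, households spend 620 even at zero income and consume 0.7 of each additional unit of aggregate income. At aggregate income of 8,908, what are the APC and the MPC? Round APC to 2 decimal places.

MPC = 0.7 (the slope of the consumption function)
C = 620 + 0.7(8908) = 6855.6, so APC = 6855.6/8908 = 0.77

APC = 0.77; MPC = 0.7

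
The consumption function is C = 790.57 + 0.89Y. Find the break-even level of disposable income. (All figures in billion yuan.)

At break-even, C = Y: 790.57 + 0.89Y = Y
0.11Y = 790.57, so Y = 790.57/0.11 = 7187

Y = 7187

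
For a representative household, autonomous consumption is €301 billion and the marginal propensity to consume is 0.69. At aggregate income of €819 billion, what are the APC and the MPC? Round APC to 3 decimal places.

MPC = 0.69 (the slope of the consumption function)
C = 301 + 0.69(819) = 866.11, so APC = 866.11/819 = 1.058

APC = 1.058; MPC = 0.69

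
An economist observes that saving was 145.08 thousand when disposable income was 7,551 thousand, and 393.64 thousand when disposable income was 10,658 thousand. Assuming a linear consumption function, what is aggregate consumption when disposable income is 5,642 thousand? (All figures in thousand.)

C = 5649.64

MPS = ΔS/ΔY = (393.64 − 145.08)/(10658 − 7551) = 248.56/3107 = 0.08
MPC = 1 − MPS = 0.92
Autonomous saving = 145.08 − 0.08(7551) = -459, so a = 459
C = 459 + 0.92(5642) = 459 + 5190.64 = 5649.64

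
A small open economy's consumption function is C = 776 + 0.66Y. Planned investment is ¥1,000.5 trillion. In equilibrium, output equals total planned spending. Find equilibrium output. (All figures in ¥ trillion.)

Y = 5225

Y = C + I = 776 + 0.66Y + 1000.5
Y − 0.66Y = 1776.5
0.34Y = 1776.5, so Y = 1776.5/0.34 = 5225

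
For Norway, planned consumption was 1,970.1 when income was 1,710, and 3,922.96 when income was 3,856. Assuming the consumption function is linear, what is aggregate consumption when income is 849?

MPC = (3922.96 − 1970.1)/(3856 − 1710) = 1952.86/2146 = 0.91
a = 1970.1 − 0.91(1710) = 1970.1 − 1556.1 = 414
C = 414 + 0.91(849) = 414 + 772.59 = 1186.59

C = 1186.59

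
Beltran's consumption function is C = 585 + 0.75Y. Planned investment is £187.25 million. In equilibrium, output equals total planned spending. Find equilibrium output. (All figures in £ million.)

Y = 3089

Y = C + I = 585 + 0.75Y + 187.25
Y − 0.75Y = 772.25
0.25Y = 772.25, so Y = 772.25/0.25 = 3089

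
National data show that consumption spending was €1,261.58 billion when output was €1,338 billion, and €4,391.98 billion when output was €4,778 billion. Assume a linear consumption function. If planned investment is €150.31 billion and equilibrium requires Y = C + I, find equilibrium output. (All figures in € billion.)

MPC = (4391.98 − 1261.58)/(4778 − 1338) = 3130.4/3440 = 0.91
a = 1261.58 − 0.91(1338) = 44
Equilibrium: Y = 44 + 0.91Y + 150.31
0.09Y = 194.31, so Y = 194.31/0.09 = 2159

Y = 2159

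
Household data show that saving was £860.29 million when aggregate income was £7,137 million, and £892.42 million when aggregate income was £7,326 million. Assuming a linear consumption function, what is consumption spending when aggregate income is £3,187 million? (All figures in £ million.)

C = 2998.21

MPS = ΔS/ΔY = (892.42 − 860.29)/(7326 − 7137) = 32.13/189 = 0.17
MPC = 1 − MPS = 0.83
Autonomous saving = 860.29 − 0.17(7137) = -353, so a = 353
C = 353 + 0.83(3187) = 353 + 2645.21 = 2998.21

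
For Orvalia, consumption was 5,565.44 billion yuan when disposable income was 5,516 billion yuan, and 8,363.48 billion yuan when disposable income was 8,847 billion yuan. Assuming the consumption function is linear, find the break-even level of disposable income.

Y = 5825

MPC = (8363.48 − 5565.44)/(8847 − 5516) = 2798.04/3331 = 0.84
a = 5565.44 − 0.84(5516) = 5565.44 − 4633.44 = 932
Break-even: Y = a/(1−MPC) = 932/0.16 = 5825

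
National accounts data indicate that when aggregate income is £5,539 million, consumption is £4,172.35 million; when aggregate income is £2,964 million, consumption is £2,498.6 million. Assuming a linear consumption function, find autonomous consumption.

MPC = ΔC/ΔY = (4172.35 − 2498.6)/(5539 − 2964) = 1673.75/2575 = 0.65
a = C − MPC·Y = 2498.6 − 0.65(2964) = 2498.6 − 1926.6 = 572

a = 572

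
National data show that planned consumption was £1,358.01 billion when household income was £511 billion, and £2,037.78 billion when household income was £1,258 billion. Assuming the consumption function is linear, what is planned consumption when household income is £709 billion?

C = 1538.19

MPC = (2037.78 − 1358.01)/(1258 − 511) = 679.77/747 = 0.91
a = 1358.01 − 0.91(511) = 1358.01 − 465.01 = 893
C = 893 + 0.91(709) = 893 + 645.19 = 1538.19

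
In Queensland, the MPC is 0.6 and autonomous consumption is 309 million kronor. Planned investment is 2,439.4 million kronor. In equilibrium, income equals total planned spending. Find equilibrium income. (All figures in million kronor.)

Y = 6871

Y = C + I = 309 + 0.6Y + 2439.4
Y − 0.6Y = 2748.4
0.4Y = 2748.4, so Y = 2748.4/0.4 = 6871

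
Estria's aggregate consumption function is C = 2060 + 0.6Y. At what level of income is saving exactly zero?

At break-even, C = Y: 2060 + 0.6Y = Y
0.4Y = 2060, so Y = 2060/0.4 = 5150

Y = 5150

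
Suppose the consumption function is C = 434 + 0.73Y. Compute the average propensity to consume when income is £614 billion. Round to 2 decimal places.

APC = 1.44

C = 434 + 0.73(614) = 882.22
APC = C/Y = 882.22/614 = 1.44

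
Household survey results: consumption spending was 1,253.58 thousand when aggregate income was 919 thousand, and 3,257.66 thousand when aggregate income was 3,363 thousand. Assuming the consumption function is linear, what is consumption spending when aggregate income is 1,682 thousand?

C = 1879.24

MPC = (3257.66 − 1253.58)/(3363 − 919) = 2004.08/2444 = 0.82
a = 1253.58 − 0.82(919) = 1253.58 − 753.58 = 500
C = 500 + 0.82(1682) = 500 + 1379.24 = 1879.24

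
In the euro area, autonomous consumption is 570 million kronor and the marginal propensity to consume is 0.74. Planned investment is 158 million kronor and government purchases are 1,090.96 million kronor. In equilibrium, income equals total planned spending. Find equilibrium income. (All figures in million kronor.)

Y = 6996

Y = C + I + G = 570 + 0.74Y + 158 + 1090.96
Y − 0.74Y = 1818.96
0.26Y = 1818.96, so Y = 1818.96/0.26 = 6996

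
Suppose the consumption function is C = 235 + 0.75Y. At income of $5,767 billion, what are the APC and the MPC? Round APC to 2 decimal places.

APC = 0.79; MPC = 0.75

MPC = 0.75 (the slope of the consumption function)
C = 235 + 0.75(5767) = 4560.25, so APC = 4560.25/5767 = 0.79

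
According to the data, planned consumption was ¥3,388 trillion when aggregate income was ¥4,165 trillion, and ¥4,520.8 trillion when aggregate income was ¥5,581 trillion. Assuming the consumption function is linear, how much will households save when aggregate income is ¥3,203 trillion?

S = 584.6

MPC = (4520.8 − 3388)/(5581 − 4165) = 1132.8/1416 = 0.8
a = 3388 − 0.8(4165) = 3388 − 3332 = 56
C = 56 + 0.8(3203) = 2618.4
S = 3203 − 2618.4 = 584.6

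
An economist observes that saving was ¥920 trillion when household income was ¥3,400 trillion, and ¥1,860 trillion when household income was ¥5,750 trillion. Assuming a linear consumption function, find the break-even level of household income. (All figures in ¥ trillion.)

Y = 1100

MPS = ΔS/ΔY = (1860 − 920)/(5750 − 3400) = 940/2350 = 0.4
MPC = 1 − MPS = 0.6
From S(3400) = 920: −a + 0.4(3400) = 920, so a = 1360 − 920 = 440
Break-even (S = 0): Y = a/MPS = 440/0.4 = 1100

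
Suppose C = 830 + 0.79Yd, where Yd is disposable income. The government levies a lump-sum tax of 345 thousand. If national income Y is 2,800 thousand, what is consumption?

C = 2769.45

Yd = Y − T = 2800 − 345 = 2455
C = 830 + 0.79(2455) = 830 + 1939.45 = 2769.45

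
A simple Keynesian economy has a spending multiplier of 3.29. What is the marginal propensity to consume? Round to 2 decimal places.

MPC = 0.70

k = 1/(1 − MPC), so 1 − MPC = 1/k = 1/3.29 = 0.3040
MPC = 1 − 0.3040 = 0.70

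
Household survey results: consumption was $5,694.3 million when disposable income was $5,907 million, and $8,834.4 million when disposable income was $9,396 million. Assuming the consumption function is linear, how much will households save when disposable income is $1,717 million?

MPC = (8834.4 − 5694.3)/(9396 − 5907) = 3140.1/3489 = 0.9
a = 5694.3 − 0.9(5907) = 5694.3 − 5316.3 = 378
C = 378 + 0.9(1717) = 1923.3
S = 1717 − 1923.3 = -206.3

S = -206.3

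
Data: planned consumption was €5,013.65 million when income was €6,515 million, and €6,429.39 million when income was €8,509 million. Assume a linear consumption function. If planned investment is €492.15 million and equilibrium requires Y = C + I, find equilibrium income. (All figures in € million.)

MPC = (6429.39 − 5013.65)/(8509 − 6515) = 1415.74/1994 = 0.71
a = 5013.65 − 0.71(6515) = 388
Equilibrium: Y = 388 + 0.71Y + 492.15
0.29Y = 880.15, so Y = 880.15/0.29 = 3035

Y = 3035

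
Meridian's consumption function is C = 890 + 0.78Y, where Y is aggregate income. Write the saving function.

S = Y − C = Y − (890 + 0.78Y) = -890 + (1 − 0.78)Y

S = -890 + 0.22Y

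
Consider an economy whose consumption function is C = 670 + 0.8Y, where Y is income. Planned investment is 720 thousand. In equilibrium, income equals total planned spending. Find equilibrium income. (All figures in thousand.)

Y = 6950

Y = C + I = 670 + 0.8Y + 720
Y − 0.8Y = 1390
0.2Y = 1390, so Y = 1390/0.2 = 6950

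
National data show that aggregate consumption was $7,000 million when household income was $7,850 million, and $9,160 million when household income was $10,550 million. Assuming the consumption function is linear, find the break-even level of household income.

MPC = (9160 − 7000)/(10550 − 7850) = 2160/2700 = 0.8
a = 7000 − 0.8(7850) = 7000 − 6280 = 720
Break-even: Y = a/(1−MPC) = 720/0.2 = 3600

Y = 3600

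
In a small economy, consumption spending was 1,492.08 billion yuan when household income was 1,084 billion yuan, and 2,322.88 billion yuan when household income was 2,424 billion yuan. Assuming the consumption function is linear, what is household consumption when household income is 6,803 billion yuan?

MPC = (2322.88 − 1492.08)/(2424 − 1084) = 830.8/1340 = 0.62
a = 1492.08 − 0.62(1084) = 1492.08 − 672.08 = 820
C = 820 + 0.62(6803) = 820 + 4217.86 = 5037.86

C = 5037.86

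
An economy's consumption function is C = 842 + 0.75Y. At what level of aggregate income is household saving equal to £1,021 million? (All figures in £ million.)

S = Y − C = -842 + 0.25Y
-842 + 0.25Y = 1021, so 0.25Y = 1863 and Y = 7452

Y = 7452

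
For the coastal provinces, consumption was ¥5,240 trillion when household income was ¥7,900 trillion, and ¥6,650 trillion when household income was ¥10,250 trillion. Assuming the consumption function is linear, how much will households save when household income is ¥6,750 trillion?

MPC = (6650 − 5240)/(10250 − 7900) = 1410/2350 = 0.6
a = 5240 − 0.6(7900) = 5240 − 4740 = 500
C = 500 + 0.6(6750) = 4550
S = 6750 − 4550 = 2200

S = 2200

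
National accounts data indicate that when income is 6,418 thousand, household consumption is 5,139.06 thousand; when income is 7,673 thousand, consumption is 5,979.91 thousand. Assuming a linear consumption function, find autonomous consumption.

a = 839

MPC = ΔC/ΔY = (5979.91 − 5139.06)/(7673 − 6418) = 840.85/1255 = 0.67
a = C − MPC·Y = 5139.06 − 0.67(6418) = 5139.06 − 4300.06 = 839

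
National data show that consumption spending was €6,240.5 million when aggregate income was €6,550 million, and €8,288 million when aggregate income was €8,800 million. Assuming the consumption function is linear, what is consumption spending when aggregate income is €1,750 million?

MPC = (8288 − 6240.5)/(8800 − 6550) = 2047.5/2250 = 0.91
a = 6240.5 − 0.91(6550) = 6240.5 − 5960.5 = 280
C = 280 + 0.91(1750) = 280 + 1592.5 = 1872.5

C = 1872.5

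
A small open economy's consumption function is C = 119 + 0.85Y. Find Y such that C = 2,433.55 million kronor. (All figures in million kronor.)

Y = 2723

119 + 0.85Y = 2433.55
0.85Y = 2314.55, so Y = 2314.55/0.85 = 2723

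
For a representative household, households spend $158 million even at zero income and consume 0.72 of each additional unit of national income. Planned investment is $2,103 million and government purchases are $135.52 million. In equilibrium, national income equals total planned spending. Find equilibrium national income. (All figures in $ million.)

Y = 8559

Y = C + I + G = 158 + 0.72Y + 2103 + 135.52
Y − 0.72Y = 2396.52
0.28Y = 2396.52, so Y = 2396.52/0.28 = 8559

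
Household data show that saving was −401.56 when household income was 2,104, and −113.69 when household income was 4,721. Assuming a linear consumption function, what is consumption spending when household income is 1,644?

C = 2096.16

MPS = ΔS/ΔY = (-113.69 − (-401.56))/(4721 − 2104) = 287.87/2617 = 0.11
MPC = 1 − MPS = 0.89
Autonomous saving = -401.56 − 0.11(2104) = -633, so a = 633
C = 633 + 0.89(1644) = 633 + 1463.16 = 2096.16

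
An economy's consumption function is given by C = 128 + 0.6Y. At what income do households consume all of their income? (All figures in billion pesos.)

Y = 320

At break-even, C = Y: 128 + 0.6Y = Y
0.4Y = 128, so Y = 128/0.4 = 320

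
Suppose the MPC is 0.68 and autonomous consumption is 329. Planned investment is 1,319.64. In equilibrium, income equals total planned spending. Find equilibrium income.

Y = C + I = 329 + 0.68Y + 1319.64
Y − 0.68Y = 1648.64
0.32Y = 1648.64, so Y = 1648.64/0.32 = 5152

Y = 5152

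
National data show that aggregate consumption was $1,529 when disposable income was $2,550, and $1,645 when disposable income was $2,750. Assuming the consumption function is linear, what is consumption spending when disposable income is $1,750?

C = 1065

MPC = (1645 − 1529)/(2750 − 2550) = 116/200 = 0.58
a = 1529 − 0.58(2550) = 1529 − 1479 = 50
C = 50 + 0.58(1750) = 50 + 1015 = 1065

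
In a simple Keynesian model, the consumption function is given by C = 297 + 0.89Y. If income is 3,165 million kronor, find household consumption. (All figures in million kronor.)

C = 297 + 0.89(3165) = 297 + 2816.85 = 3113.85

C = 3113.85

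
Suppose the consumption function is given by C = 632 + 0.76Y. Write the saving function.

S = -632 + 0.24Y

S = Y − C = Y − (632 + 0.76Y) = -632 + (1 − 0.76)Y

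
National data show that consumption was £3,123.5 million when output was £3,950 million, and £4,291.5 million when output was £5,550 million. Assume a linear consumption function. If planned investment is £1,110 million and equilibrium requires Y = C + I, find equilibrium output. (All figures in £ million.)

Y = 5000

MPC = (4291.5 − 3123.5)/(5550 − 3950) = 1168/1600 = 0.73
a = 3123.5 − 0.73(3950) = 240
Equilibrium: Y = 240 + 0.73Y + 1110
0.27Y = 1350, so Y = 1350/0.27 = 5000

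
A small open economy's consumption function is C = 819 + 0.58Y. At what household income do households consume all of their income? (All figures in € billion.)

At break-even, C = Y: 819 + 0.58Y = Y
0.42Y = 819, so Y = 819/0.42 = 1950

Y = 1950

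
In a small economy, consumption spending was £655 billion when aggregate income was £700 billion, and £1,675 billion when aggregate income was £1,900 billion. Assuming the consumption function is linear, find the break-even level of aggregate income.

MPC = (1675 − 655)/(1900 − 700) = 1020/1200 = 0.85
a = 655 − 0.85(700) = 655 − 595 = 60
Break-even: Y = a/(1−MPC) = 60/0.15 = 400

Y = 400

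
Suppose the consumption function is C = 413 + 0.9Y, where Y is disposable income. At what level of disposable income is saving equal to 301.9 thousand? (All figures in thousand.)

Y = 7149

S = Y − C = -413 + 0.1Y
-413 + 0.1Y = 301.9, so 0.1Y = 714.9 and Y = 7149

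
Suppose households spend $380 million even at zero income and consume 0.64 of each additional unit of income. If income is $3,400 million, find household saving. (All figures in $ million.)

S = 844

C = 380 + 0.64(3400) = 380 + 2176 = 2556
S = Y − C = 3400 − 2556 = 844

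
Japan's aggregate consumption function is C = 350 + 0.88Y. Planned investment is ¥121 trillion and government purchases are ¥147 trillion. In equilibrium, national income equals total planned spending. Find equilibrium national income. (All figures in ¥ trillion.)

Y = C + I + G = 350 + 0.88Y + 121 + 147
Y − 0.88Y = 618
0.12Y = 618, so Y = 618/0.12 = 5150

Y = 5150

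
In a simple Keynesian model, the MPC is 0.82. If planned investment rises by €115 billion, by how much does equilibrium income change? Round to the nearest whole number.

ΔY ≈ 639

The multiplier is 1/(1 − MPC) = 1/0.18.
ΔY = 115/0.18 = 638.89 ≈ 639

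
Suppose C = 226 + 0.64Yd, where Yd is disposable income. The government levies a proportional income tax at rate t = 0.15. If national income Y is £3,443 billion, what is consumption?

C = 2098.992

Yd = (1 − 0.15)(3443) = 0.85(3443) = 2926.55
C = 226 + 0.64(2926.55) = 226 + 1872.992 = 2098.992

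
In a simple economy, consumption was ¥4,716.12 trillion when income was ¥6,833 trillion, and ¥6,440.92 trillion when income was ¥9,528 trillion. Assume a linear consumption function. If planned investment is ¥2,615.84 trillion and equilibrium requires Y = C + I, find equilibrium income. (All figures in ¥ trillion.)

MPC = (6440.92 − 4716.12)/(9528 − 6833) = 1724.8/2695 = 0.64
a = 4716.12 − 0.64(6833) = 343
Equilibrium: Y = 343 + 0.64Y + 2615.84
0.36Y = 2958.84, so Y = 2958.84/0.36 = 8219

Y = 8219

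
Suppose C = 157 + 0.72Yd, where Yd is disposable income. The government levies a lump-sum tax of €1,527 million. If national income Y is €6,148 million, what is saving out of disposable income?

Yd = Y − T = 6148 − 1527 = 4621
C = 157 + 0.72(4621) = 157 + 3327.12 = 3484.12
S = Yd − C = 4621 − 3484.12 = 1136.88

S = 1136.88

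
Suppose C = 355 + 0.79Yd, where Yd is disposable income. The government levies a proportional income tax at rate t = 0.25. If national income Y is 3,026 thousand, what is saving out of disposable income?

Yd = (1 − 0.25)(3026) = 0.75(3026) = 2269.5
C = 355 + 0.79(2269.5) = 355 + 1792.905 = 2147.905
S = Yd − C = 2269.5 − 2147.905 = 121.595

S = 121.595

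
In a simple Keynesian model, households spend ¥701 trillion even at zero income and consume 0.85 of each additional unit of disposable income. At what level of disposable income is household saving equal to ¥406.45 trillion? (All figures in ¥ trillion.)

Y = 7383

S = Y − C = -701 + 0.15Y
-701 + 0.15Y = 406.45, so 0.15Y = 1107.45 and Y = 7383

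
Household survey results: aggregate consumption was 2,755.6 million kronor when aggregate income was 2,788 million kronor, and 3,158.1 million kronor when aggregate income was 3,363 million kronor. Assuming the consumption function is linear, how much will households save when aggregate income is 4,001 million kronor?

MPC = (3158.1 − 2755.6)/(3363 − 2788) = 402.5/575 = 0.7
a = 2755.6 − 0.7(2788) = 2755.6 − 1951.6 = 804
C = 804 + 0.7(4001) = 3604.7
S = 4001 − 3604.7 = 396.3

S = 396.3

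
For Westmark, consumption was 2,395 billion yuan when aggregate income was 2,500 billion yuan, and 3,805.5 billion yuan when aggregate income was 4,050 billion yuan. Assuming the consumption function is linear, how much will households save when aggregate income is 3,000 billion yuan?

MPC = (3805.5 − 2395)/(4050 − 2500) = 1410.5/1550 = 0.91
a = 2395 − 0.91(2500) = 2395 − 2275 = 120
C = 120 + 0.91(3000) = 2850
S = 3000 − 2850 = 150

S = 150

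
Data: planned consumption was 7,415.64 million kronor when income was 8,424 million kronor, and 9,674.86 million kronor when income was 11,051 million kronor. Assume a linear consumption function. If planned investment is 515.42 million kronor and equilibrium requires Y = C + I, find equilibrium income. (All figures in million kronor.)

Y = 4903

MPC = (9674.86 − 7415.64)/(11051 − 8424) = 2259.22/2627 = 0.86
a = 7415.64 − 0.86(8424) = 171
Equilibrium: Y = 171 + 0.86Y + 515.42
0.14Y = 686.42, so Y = 686.42/0.14 = 4903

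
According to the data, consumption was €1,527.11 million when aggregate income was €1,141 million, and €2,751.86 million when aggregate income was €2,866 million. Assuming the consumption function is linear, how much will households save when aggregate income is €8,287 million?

S = 1686.23

MPC = (2751.86 − 1527.11)/(2866 − 1141) = 1224.75/1725 = 0.71
a = 1527.11 − 0.71(1141) = 1527.11 − 810.11 = 717
C = 717 + 0.71(8287) = 6600.77
S = 8287 − 6600.77 = 1686.23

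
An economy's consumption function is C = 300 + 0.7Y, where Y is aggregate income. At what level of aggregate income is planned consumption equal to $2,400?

300 + 0.7Y = 2400
0.7Y = 2100, so Y = 2100/0.7 = 3000

Y = 3000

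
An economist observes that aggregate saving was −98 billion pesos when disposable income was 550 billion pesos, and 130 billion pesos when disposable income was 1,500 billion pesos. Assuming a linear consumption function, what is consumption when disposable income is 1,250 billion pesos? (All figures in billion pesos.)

MPS = ΔS/ΔY = (130 − (-98))/(1500 − 550) = 228/950 = 0.24
MPC = 1 − MPS = 0.76
Autonomous saving = -98 − 0.24(550) = -230, so a = 230
C = 230 + 0.76(1250) = 230 + 950 = 1180

C = 1180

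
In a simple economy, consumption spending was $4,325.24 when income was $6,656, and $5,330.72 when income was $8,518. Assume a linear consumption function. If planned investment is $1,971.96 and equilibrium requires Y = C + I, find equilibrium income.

Y = 5876

MPC = (5330.72 − 4325.24)/(8518 − 6656) = 1005.48/1862 = 0.54
a = 4325.24 − 0.54(6656) = 731
Equilibrium: Y = 731 + 0.54Y + 1971.96
0.46Y = 2702.96, so Y = 2702.96/0.46 = 5876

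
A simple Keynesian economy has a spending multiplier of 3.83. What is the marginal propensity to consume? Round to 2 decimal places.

MPC = 0.74

k = 1/(1 − MPC), so 1 − MPC = 1/k = 1/3.83 = 0.2611
MPC = 1 − 0.2611 = 0.74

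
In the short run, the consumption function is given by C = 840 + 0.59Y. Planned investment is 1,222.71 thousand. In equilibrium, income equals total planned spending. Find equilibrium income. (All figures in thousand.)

Y = 5031

Y = C + I = 840 + 0.59Y + 1222.71
Y − 0.59Y = 2062.71
0.41Y = 2062.71, so Y = 2062.71/0.41 = 5031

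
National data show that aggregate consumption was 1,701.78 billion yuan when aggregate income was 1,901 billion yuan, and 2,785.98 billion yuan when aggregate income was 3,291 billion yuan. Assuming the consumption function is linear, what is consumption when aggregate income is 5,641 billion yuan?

MPC = (2785.98 − 1701.78)/(3291 − 1901) = 1084.2/1390 = 0.78
a = 1701.78 − 0.78(1901) = 1701.78 − 1482.78 = 219
C = 219 + 0.78(5641) = 219 + 4399.98 = 4618.98

C = 4618.98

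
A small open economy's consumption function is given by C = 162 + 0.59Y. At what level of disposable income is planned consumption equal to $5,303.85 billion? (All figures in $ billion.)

162 + 0.59Y = 5303.85
0.59Y = 5141.85, so Y = 5141.85/0.59 = 8715

Y = 8715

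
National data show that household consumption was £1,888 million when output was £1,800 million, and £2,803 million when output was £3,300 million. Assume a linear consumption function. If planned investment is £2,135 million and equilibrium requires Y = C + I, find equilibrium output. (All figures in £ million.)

Y = 7500

MPC = (2803 − 1888)/(3300 − 1800) = 915/1500 = 0.61
a = 1888 − 0.61(1800) = 790
Equilibrium: Y = 790 + 0.61Y + 2135
0.39Y = 2925, so Y = 2925/0.39 = 7500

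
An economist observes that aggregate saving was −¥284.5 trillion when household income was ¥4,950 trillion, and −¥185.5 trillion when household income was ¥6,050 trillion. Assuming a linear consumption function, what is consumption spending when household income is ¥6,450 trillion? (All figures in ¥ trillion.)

C = 6599.5

MPS = ΔS/ΔY = (-185.5 − (-284.5))/(6050 − 4950) = 99/1100 = 0.09
MPC = 1 − MPS = 0.91
Autonomous saving = -284.5 − 0.09(4950) = -730, so a = 730
C = 730 + 0.91(6450) = 730 + 5869.5 = 6599.5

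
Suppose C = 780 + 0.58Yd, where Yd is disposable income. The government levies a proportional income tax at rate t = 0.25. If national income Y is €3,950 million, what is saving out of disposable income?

Yd = (1 − 0.25)(3950) = 0.75(3950) = 2962.5
C = 780 + 0.58(2962.5) = 780 + 1718.25 = 2498.25
S = Yd − C = 2962.5 − 2498.25 = 464.25

S = 464.25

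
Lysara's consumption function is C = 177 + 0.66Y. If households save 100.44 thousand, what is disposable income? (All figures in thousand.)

Y = 816

S = Y − C = -177 + 0.34Y
-177 + 0.34Y = 100.44, so 0.34Y = 277.44 and Y = 816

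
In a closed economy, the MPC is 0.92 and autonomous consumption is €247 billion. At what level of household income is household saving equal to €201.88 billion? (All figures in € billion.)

S = Y − C = -247 + 0.08Y
-247 + 0.08Y = 201.88, so 0.08Y = 448.88 and Y = 5611

Y = 5611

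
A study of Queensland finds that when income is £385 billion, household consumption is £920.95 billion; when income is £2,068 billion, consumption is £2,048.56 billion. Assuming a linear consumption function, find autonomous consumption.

a = 663

MPC = ΔC/ΔY = (2048.56 − 920.95)/(2068 − 385) = 1127.61/1683 = 0.67
a = C − MPC·Y = 920.95 − 0.67(385) = 920.95 − 257.95 = 663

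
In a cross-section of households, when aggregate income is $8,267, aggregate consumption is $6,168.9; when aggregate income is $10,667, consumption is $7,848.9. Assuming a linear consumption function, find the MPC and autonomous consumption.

MPC = ΔC/ΔY = (7848.9 − 6168.9)/(10667 − 8267) = 1680/2400 = 0.7
a = C − MPC·Y = 6168.9 − 0.7(8267) = 6168.9 − 5786.9 = 382

MPC = 0.7; a = 382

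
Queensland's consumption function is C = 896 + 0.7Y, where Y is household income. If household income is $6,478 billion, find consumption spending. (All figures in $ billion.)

C = 896 + 0.7(6478) = 896 + 4534.6 = 5430.6

C = 5430.6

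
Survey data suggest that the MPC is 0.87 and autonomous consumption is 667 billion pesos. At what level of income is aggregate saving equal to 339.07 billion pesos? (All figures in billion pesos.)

S = Y − C = -667 + 0.13Y
-667 + 0.13Y = 339.07, so 0.13Y = 1006.07 and Y = 7739

Y = 7739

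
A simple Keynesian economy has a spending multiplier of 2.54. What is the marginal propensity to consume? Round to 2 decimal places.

MPC = 0.61

k = 1/(1 − MPC), so 1 − MPC = 1/k = 1/2.54 = 0.3937
MPC = 1 − 0.3937 = 0.61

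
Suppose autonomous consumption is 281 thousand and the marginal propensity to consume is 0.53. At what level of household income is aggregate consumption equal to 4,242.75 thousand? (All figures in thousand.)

Y = 7475

281 + 0.53Y = 4242.75
0.53Y = 3961.75, so Y = 3961.75/0.53 = 7475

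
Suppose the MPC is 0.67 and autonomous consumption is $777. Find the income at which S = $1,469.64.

S = Y − C = -777 + 0.33Y
-777 + 0.33Y = 1469.64, so 0.33Y = 2246.64 and Y = 6808

Y = 6808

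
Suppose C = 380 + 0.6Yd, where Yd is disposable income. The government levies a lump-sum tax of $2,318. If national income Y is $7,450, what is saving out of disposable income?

Yd = Y − T = 7450 − 2318 = 5132
C = 380 + 0.6(5132) = 380 + 3079.2 = 3459.2
S = Yd − C = 5132 − 3459.2 = 1672.8

S = 1672.8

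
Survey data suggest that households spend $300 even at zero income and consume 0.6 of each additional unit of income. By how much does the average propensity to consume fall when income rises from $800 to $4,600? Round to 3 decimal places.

At Y = 800: C = 300 + 0.6(800) = 780, APC = 780/800 = 0.9750
At Y = 4600: C = 3060, APC = 3060/4600 = 0.6652
Fall in APC = 0.9750 − 0.6652 = 0.3098 ≈ 0.310

ΔAPC = 0.310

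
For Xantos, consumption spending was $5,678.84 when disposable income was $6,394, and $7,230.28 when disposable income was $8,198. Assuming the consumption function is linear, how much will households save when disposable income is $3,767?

S = 347.38

MPC = (7230.28 − 5678.84)/(8198 − 6394) = 1551.44/1804 = 0.86
a = 5678.84 − 0.86(6394) = 5678.84 − 5498.84 = 180
C = 180 + 0.86(3767) = 3419.62
S = 3767 − 3419.62 = 347.38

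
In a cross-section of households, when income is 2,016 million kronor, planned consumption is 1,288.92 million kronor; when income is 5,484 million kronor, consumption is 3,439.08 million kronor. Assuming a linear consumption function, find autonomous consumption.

MPC = ΔC/ΔY = (3439.08 − 1288.92)/(5484 − 2016) = 2150.16/3468 = 0.62
a = C − MPC·Y = 1288.92 − 0.62(2016) = 1288.92 − 1249.92 = 39

a = 39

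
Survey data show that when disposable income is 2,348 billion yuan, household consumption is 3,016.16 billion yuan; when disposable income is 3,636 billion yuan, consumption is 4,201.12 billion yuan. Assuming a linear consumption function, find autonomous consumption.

MPC = ΔC/ΔY = (4201.12 − 3016.16)/(3636 − 2348) = 1184.96/1288 = 0.92
a = C − MPC·Y = 3016.16 − 0.92(2348) = 3016.16 − 2160.16 = 856

a = 856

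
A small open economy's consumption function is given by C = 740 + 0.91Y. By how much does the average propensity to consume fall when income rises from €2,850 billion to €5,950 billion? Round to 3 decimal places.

At Y = 2850: C = 740 + 0.91(2850) = 3333.5, APC = 3333.5/2850 = 1.1696
At Y = 5950: C = 6154.5, APC = 6154.5/5950 = 1.0344
Fall in APC = 1.1696 − 1.0344 = 0.1352 ≈ 0.135

ΔAPC = 0.135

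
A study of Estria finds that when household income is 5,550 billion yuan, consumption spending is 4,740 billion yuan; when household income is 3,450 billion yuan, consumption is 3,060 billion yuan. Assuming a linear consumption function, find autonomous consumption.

a = 300

MPC = ΔC/ΔY = (4740 − 3060)/(5550 − 3450) = 1680/2100 = 0.8
a = C − MPC·Y = 3060 − 0.8(3450) = 3060 − 2760 = 300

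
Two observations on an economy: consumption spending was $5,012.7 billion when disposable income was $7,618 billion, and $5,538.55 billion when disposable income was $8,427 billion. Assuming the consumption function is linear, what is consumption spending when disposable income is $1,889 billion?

C = 1288.85

MPC = (5538.55 − 5012.7)/(8427 − 7618) = 525.85/809 = 0.65
a = 5012.7 − 0.65(7618) = 5012.7 − 4951.7 = 61
C = 61 + 0.65(1889) = 61 + 1227.85 = 1288.85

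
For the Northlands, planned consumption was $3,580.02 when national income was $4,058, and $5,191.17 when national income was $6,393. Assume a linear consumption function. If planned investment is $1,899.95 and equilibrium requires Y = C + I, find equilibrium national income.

Y = 8645

MPC = (5191.17 − 3580.02)/(6393 − 4058) = 1611.15/2335 = 0.69
a = 3580.02 − 0.69(4058) = 780
Equilibrium: Y = 780 + 0.69Y + 1899.95
0.31Y = 2679.95, so Y = 2679.95/0.31 = 8645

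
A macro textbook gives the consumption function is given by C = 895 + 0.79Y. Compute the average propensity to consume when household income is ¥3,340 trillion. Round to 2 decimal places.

APC = 1.06

C = 895 + 0.79(3340) = 3533.6
APC = C/Y = 3533.6/3340 = 1.06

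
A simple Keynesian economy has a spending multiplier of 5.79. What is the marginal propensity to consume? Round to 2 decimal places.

MPC = 0.83

k = 1/(1 − MPC), so 1 − MPC = 1/k = 1/5.79 = 0.1727
MPC = 1 − 0.1727 = 0.83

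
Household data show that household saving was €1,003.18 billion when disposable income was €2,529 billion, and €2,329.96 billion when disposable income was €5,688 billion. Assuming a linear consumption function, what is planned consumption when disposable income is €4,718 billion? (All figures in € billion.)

C = 2795.44

MPS = ΔS/ΔY = (2329.96 − 1003.18)/(5688 − 2529) = 1326.78/3159 = 0.42
MPC = 1 − MPS = 0.58
Autonomous saving = 1003.18 − 0.42(2529) = -59, so a = 59
C = 59 + 0.58(4718) = 59 + 2736.44 = 2795.44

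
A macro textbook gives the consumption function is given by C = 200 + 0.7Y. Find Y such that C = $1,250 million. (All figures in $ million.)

Y = 1500

200 + 0.7Y = 1250
0.7Y = 1050, so Y = 1050/0.7 = 1500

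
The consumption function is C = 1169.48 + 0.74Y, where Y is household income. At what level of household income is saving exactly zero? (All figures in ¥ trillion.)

At break-even, C = Y: 1169.48 + 0.74Y = Y
0.26Y = 1169.48, so Y = 1169.48/0.26 = 4498

Y = 4498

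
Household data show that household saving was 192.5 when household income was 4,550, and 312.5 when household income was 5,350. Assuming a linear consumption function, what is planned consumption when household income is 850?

C = 1212.5

MPS = ΔS/ΔY = (312.5 − 192.5)/(5350 − 4550) = 120/800 = 0.15
MPC = 1 − MPS = 0.85
Autonomous saving = 192.5 − 0.15(4550) = -490, so a = 490
C = 490 + 0.85(850) = 490 + 722.5 = 1212.5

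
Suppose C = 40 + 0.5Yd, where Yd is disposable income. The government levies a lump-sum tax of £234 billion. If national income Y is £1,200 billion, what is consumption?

Yd = Y − T = 1200 − 234 = 966
C = 40 + 0.5(966) = 40 + 483 = 523

C = 523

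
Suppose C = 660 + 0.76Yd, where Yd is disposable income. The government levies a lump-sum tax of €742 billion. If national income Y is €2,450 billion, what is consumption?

Yd = Y − T = 2450 − 742 = 1708
C = 660 + 0.76(1708) = 660 + 1298.08 = 1958.08

C = 1958.08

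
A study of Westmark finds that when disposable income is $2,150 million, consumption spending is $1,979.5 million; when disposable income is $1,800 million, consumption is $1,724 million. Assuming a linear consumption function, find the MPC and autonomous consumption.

MPC = 0.73; a = 410

MPC = ΔC/ΔY = (1979.5 − 1724)/(2150 − 1800) = 255.5/350 = 0.73
a = C − MPC·Y = 1724 − 0.73(1800) = 1724 − 1314 = 410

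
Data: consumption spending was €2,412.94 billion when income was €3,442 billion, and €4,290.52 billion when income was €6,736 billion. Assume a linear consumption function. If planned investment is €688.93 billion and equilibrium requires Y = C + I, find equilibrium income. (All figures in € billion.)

MPC = (4290.52 − 2412.94)/(6736 − 3442) = 1877.58/3294 = 0.57
a = 2412.94 − 0.57(3442) = 451
Equilibrium: Y = 451 + 0.57Y + 688.93
0.43Y = 1139.93, so Y = 1139.93/0.43 = 2651

Y = 2651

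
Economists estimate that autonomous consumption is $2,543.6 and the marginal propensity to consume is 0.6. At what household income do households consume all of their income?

Y = 6359

At break-even, C = Y: 2543.6 + 0.6Y = Y
0.4Y = 2543.6, so Y = 2543.6/0.4 = 6359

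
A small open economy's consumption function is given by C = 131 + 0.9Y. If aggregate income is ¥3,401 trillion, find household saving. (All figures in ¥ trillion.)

S = 209.1

C = 131 + 0.9(3401) = 131 + 3060.9 = 3191.9
S = Y − C = 3401 − 3191.9 = 209.1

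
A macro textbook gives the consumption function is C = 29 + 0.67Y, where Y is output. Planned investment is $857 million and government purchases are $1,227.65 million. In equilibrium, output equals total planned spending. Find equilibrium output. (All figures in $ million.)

Y = C + I + G = 29 + 0.67Y + 857 + 1227.65
Y − 0.67Y = 2113.65
0.33Y = 2113.65, so Y = 2113.65/0.33 = 6405

Y = 6405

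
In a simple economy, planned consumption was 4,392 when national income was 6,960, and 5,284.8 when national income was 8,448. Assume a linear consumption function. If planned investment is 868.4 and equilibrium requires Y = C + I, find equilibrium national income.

MPC = (5284.8 − 4392)/(8448 − 6960) = 892.8/1488 = 0.6
a = 4392 − 0.6(6960) = 216
Equilibrium: Y = 216 + 0.6Y + 868.4
0.4Y = 1084.4, so Y = 1084.4/0.4 = 2711

Y = 2711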